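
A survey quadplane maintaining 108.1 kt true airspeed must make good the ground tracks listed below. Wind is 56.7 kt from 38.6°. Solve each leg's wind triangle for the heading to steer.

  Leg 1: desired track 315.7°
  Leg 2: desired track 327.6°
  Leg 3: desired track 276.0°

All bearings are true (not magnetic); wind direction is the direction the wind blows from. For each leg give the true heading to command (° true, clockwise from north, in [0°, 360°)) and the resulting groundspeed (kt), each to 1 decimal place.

Leg 1: heading=347.1°, groundspeed=85.3 kt
Leg 2: heading=357.3°, groundspeed=75.4 kt
Leg 3: heading=302.2°, groundspeed=127.5 kt

Leg 1: desired track 315.7°; wind correction +31.4° → command heading 347.1°, groundspeed 85.3 kt
Leg 2: desired track 327.6°; wind correction +29.7° → command heading 357.3°, groundspeed 75.4 kt
Leg 3: desired track 276.0°; wind correction +26.2° → command heading 302.2°, groundspeed 127.5 kt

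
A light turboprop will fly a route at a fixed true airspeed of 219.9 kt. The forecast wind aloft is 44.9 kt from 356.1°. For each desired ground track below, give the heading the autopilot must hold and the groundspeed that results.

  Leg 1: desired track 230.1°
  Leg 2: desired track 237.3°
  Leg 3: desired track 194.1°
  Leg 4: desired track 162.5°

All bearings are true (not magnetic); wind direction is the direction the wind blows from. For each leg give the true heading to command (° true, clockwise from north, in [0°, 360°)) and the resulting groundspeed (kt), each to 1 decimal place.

Leg 1: desired track 230.1°; wind correction +9.5° → command heading 239.6°, groundspeed 243.3 kt
Leg 2: desired track 237.3°; wind correction +10.3° → command heading 247.6°, groundspeed 238.0 kt
Leg 3: desired track 194.1°; wind correction +3.6° → command heading 197.7°, groundspeed 262.2 kt
Leg 4: desired track 162.5°; wind correction -2.8° → command heading 159.7°, groundspeed 263.3 kt

Leg 1: heading=239.6°, groundspeed=243.3 kt
Leg 2: heading=247.6°, groundspeed=238.0 kt
Leg 3: heading=197.7°, groundspeed=262.2 kt
Leg 4: heading=159.7°, groundspeed=263.3 kt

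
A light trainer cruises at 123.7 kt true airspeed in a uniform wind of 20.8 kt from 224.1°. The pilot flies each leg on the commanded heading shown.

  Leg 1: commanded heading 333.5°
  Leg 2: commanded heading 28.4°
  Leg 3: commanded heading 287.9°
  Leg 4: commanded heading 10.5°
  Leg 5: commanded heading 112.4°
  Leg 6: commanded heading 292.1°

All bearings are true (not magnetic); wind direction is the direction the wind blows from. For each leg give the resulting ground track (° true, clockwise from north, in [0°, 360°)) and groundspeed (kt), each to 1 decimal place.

Leg 1: track=342.0°, groundspeed=132.1 kt
Leg 2: track=30.6°, groundspeed=143.8 kt
Leg 3: track=297.2°, groundspeed=116.0 kt
Leg 4: track=15.2°, groundspeed=141.5 kt
Leg 5: track=104.0°, groundspeed=132.8 kt
Leg 6: track=301.5°, groundspeed=117.5 kt

Leg 1: heading 333.5°; drift +8.5° → track 342.0°, groundspeed 132.1 kt
Leg 2: heading 28.4°; drift +2.2° → track 30.6°, groundspeed 143.8 kt
Leg 3: heading 287.9°; drift +9.3° → track 297.2°, groundspeed 116.0 kt
Leg 4: heading 10.5°; drift +4.7° → track 15.2°, groundspeed 141.5 kt
Leg 5: heading 112.4°; drift -8.4° → track 104.0°, groundspeed 132.8 kt
Leg 6: heading 292.1°; drift +9.4° → track 301.5°, groundspeed 117.5 kt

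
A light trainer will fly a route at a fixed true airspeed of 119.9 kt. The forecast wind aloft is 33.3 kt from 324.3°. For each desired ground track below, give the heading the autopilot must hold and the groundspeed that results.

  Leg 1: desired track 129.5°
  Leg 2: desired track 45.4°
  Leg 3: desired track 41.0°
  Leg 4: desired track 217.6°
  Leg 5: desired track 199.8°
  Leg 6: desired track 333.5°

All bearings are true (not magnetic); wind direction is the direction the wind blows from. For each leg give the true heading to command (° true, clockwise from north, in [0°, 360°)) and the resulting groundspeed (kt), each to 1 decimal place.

Leg 1: desired track 129.5°; wind correction -4.1° → command heading 125.4°, groundspeed 151.8 kt
Leg 2: desired track 45.4°; wind correction -15.9° → command heading 29.5°, groundspeed 110.1 kt
Leg 3: desired track 41.0°; wind correction -15.7° → command heading 25.3°, groundspeed 107.8 kt
Leg 4: desired track 217.6°; wind correction +15.4° → command heading 233.0°, groundspeed 125.1 kt
Leg 5: desired track 199.8°; wind correction +13.2° → command heading 213.0°, groundspeed 135.6 kt
Leg 6: desired track 333.5°; wind correction -2.5° → command heading 331.0°, groundspeed 86.9 kt

Leg 1: heading=125.4°, groundspeed=151.8 kt
Leg 2: heading=29.5°, groundspeed=110.1 kt
Leg 3: heading=25.3°, groundspeed=107.8 kt
Leg 4: heading=233.0°, groundspeed=125.1 kt
Leg 5: heading=213.0°, groundspeed=135.6 kt
Leg 6: heading=331.0°, groundspeed=86.9 kt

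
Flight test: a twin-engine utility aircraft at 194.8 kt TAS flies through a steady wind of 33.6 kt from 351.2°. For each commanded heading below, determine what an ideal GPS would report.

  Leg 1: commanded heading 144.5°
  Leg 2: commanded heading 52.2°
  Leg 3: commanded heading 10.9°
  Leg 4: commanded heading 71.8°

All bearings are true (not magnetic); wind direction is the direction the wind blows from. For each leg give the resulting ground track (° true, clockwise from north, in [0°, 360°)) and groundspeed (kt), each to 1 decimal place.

Leg 1: track=148.3°, groundspeed=225.3 kt
Leg 2: track=61.5°, groundspeed=180.9 kt
Leg 3: track=14.9°, groundspeed=163.6 kt
Leg 4: track=81.7°, groundspeed=192.2 kt

Leg 1: heading 144.5°; drift +3.8° → track 148.3°, groundspeed 225.3 kt
Leg 2: heading 52.2°; drift +9.3° → track 61.5°, groundspeed 180.9 kt
Leg 3: heading 10.9°; drift +4.0° → track 14.9°, groundspeed 163.6 kt
Leg 4: heading 71.8°; drift +9.9° → track 81.7°, groundspeed 192.2 kt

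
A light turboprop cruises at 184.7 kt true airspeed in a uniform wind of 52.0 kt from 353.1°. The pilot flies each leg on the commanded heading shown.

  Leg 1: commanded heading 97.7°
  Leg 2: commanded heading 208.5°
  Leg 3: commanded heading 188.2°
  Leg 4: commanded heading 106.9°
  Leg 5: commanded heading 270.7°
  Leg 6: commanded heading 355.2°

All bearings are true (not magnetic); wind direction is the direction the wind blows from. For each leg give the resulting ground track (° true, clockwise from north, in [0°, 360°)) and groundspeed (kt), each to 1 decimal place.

Leg 1: heading 97.7°; drift +14.3° → track 112.0°, groundspeed 204.1 kt
Leg 2: heading 208.5°; drift -7.6° → track 200.9°, groundspeed 229.1 kt
Leg 3: heading 188.2°; drift -3.3° → track 184.9°, groundspeed 235.3 kt
Leg 4: heading 106.9°; drift +13.0° → track 119.9°, groundspeed 211.1 kt
Leg 5: heading 270.7°; drift -16.2° → track 254.5°, groundspeed 185.1 kt
Leg 6: heading 355.2°; drift +0.8° → track 356.0°, groundspeed 132.7 kt

Leg 1: track=112.0°, groundspeed=204.1 kt
Leg 2: track=200.9°, groundspeed=229.1 kt
Leg 3: track=184.9°, groundspeed=235.3 kt
Leg 4: track=119.9°, groundspeed=211.1 kt
Leg 5: track=254.5°, groundspeed=185.1 kt
Leg 6: track=356.0°, groundspeed=132.7 kt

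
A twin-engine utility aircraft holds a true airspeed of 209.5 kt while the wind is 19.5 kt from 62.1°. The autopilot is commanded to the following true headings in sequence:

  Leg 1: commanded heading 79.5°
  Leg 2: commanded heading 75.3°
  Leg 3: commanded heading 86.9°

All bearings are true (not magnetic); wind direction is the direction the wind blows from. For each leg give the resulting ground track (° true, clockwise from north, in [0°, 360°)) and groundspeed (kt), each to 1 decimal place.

Leg 1: track=81.2°, groundspeed=191.0 kt
Leg 2: track=76.6°, groundspeed=190.6 kt
Leg 3: track=89.3°, groundspeed=192.0 kt

Leg 1: heading 79.5°; drift +1.7° → track 81.2°, groundspeed 191.0 kt
Leg 2: heading 75.3°; drift +1.3° → track 76.6°, groundspeed 190.6 kt
Leg 3: heading 86.9°; drift +2.4° → track 89.3°, groundspeed 192.0 kt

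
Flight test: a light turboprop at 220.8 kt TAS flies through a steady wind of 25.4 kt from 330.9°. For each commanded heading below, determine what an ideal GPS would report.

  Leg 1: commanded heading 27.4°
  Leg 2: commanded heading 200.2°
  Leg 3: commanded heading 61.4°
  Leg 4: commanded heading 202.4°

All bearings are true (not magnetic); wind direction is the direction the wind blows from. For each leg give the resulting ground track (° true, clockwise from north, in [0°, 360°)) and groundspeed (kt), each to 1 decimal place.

Leg 1: heading 27.4°; drift +5.8° → track 33.2°, groundspeed 207.9 kt
Leg 2: heading 200.2°; drift -4.6° → track 195.6°, groundspeed 238.1 kt
Leg 3: heading 61.4°; drift +6.6° → track 68.0°, groundspeed 222.5 kt
Leg 4: heading 202.4°; drift -4.8° → track 197.6°, groundspeed 237.4 kt

Leg 1: track=33.2°, groundspeed=207.9 kt
Leg 2: track=195.6°, groundspeed=238.1 kt
Leg 3: track=68.0°, groundspeed=222.5 kt
Leg 4: track=197.6°, groundspeed=237.4 kt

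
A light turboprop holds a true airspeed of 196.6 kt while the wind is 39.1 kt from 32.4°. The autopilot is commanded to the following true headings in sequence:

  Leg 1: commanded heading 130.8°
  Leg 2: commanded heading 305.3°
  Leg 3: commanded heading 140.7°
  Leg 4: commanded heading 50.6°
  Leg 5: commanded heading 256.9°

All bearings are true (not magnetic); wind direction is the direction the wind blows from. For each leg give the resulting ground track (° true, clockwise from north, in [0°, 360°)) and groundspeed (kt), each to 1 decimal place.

Leg 1: heading 130.8°; drift +10.8° → track 141.6°, groundspeed 206.0 kt
Leg 2: heading 305.3°; drift -11.3° → track 294.0°, groundspeed 198.5 kt
Leg 3: heading 140.7°; drift +10.1° → track 150.8°, groundspeed 212.2 kt
Leg 4: heading 50.6°; drift +4.4° → track 55.0°, groundspeed 159.9 kt
Leg 5: heading 256.9°; drift -7.0° → track 249.9°, groundspeed 226.2 kt

Leg 1: track=141.6°, groundspeed=206.0 kt
Leg 2: track=294.0°, groundspeed=198.5 kt
Leg 3: track=150.8°, groundspeed=212.2 kt
Leg 4: track=55.0°, groundspeed=159.9 kt
Leg 5: track=249.9°, groundspeed=226.2 kt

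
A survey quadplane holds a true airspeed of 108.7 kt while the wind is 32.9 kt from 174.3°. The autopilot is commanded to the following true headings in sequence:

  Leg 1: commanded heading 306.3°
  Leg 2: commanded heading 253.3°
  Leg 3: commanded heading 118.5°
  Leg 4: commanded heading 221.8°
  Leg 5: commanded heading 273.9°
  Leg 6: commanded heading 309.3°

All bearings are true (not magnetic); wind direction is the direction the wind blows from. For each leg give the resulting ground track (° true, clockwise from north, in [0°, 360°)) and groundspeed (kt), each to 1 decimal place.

Leg 1: track=316.9°, groundspeed=133.0 kt
Leg 2: track=270.8°, groundspeed=107.4 kt
Leg 3: track=101.7°, groundspeed=94.2 kt
Leg 4: track=237.5°, groundspeed=89.8 kt
Leg 5: track=289.8°, groundspeed=118.7 kt
Leg 6: track=319.3°, groundspeed=134.0 kt

Leg 1: heading 306.3°; drift +10.6° → track 316.9°, groundspeed 133.0 kt
Leg 2: heading 253.3°; drift +17.5° → track 270.8°, groundspeed 107.4 kt
Leg 3: heading 118.5°; drift -16.8° → track 101.7°, groundspeed 94.2 kt
Leg 4: heading 221.8°; drift +15.7° → track 237.5°, groundspeed 89.8 kt
Leg 5: heading 273.9°; drift +15.9° → track 289.8°, groundspeed 118.7 kt
Leg 6: heading 309.3°; drift +10.0° → track 319.3°, groundspeed 134.0 kt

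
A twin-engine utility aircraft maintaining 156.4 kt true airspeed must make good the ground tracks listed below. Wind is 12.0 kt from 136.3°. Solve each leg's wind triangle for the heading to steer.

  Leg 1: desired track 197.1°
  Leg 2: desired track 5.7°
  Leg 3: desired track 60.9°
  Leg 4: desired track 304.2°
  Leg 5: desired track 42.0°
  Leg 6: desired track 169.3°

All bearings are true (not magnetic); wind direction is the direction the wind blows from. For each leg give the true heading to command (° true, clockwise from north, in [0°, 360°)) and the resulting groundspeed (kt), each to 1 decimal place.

Leg 1: heading=193.3°, groundspeed=150.2 kt
Leg 2: heading=9.0°, groundspeed=163.9 kt
Leg 3: heading=65.2°, groundspeed=152.9 kt
Leg 4: heading=303.3°, groundspeed=168.1 kt
Leg 5: heading=46.4°, groundspeed=156.8 kt
Leg 6: heading=166.9°, groundspeed=146.2 kt

Leg 1: desired track 197.1°; wind correction -3.8° → command heading 193.3°, groundspeed 150.2 kt
Leg 2: desired track 5.7°; wind correction +3.3° → command heading 9.0°, groundspeed 163.9 kt
Leg 3: desired track 60.9°; wind correction +4.3° → command heading 65.2°, groundspeed 152.9 kt
Leg 4: desired track 304.2°; wind correction -0.9° → command heading 303.3°, groundspeed 168.1 kt
Leg 5: desired track 42.0°; wind correction +4.4° → command heading 46.4°, groundspeed 156.8 kt
Leg 6: desired track 169.3°; wind correction -2.4° → command heading 166.9°, groundspeed 146.2 kt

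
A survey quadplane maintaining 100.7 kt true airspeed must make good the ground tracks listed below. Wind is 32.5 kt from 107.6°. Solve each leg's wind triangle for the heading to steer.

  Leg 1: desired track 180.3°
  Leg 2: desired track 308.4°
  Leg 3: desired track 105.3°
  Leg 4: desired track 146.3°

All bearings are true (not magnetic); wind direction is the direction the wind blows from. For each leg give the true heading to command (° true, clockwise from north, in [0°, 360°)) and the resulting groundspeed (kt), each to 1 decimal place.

Leg 1: desired track 180.3°; wind correction -17.9° → command heading 162.4°, groundspeed 86.1 kt
Leg 2: desired track 308.4°; wind correction +6.6° → command heading 315.0°, groundspeed 130.4 kt
Leg 3: desired track 105.3°; wind correction +0.7° → command heading 106.0°, groundspeed 68.2 kt
Leg 4: desired track 146.3°; wind correction -11.6° → command heading 134.7°, groundspeed 73.3 kt

Leg 1: heading=162.4°, groundspeed=86.1 kt
Leg 2: heading=315.0°, groundspeed=130.4 kt
Leg 3: heading=106.0°, groundspeed=68.2 kt
Leg 4: heading=134.7°, groundspeed=73.3 kt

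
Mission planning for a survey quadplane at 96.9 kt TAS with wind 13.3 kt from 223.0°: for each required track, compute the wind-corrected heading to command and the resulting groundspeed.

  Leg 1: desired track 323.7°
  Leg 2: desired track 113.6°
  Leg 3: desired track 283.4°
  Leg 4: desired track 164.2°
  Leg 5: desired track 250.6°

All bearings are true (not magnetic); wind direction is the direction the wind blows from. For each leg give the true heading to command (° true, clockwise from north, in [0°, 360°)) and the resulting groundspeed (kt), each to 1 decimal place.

Leg 1: desired track 323.7°; wind correction -7.8° → command heading 315.9°, groundspeed 98.5 kt
Leg 2: desired track 113.6°; wind correction +7.4° → command heading 121.0°, groundspeed 100.5 kt
Leg 3: desired track 283.4°; wind correction -6.9° → command heading 276.5°, groundspeed 89.6 kt
Leg 4: desired track 164.2°; wind correction +6.7° → command heading 170.9°, groundspeed 89.3 kt
Leg 5: desired track 250.6°; wind correction -3.6° → command heading 247.0°, groundspeed 84.9 kt

Leg 1: heading=315.9°, groundspeed=98.5 kt
Leg 2: heading=121.0°, groundspeed=100.5 kt
Leg 3: heading=276.5°, groundspeed=89.6 kt
Leg 4: heading=170.9°, groundspeed=89.3 kt
Leg 5: heading=247.0°, groundspeed=84.9 kt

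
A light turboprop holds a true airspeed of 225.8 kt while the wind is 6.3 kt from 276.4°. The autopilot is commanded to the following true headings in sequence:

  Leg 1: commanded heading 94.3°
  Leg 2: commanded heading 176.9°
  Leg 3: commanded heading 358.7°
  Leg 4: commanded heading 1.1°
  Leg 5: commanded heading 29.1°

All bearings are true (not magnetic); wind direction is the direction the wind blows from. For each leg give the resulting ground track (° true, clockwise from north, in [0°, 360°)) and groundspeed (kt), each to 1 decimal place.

Leg 1: track=94.4°, groundspeed=232.1 kt
Leg 2: track=175.3°, groundspeed=226.9 kt
Leg 3: track=0.3°, groundspeed=225.0 kt
Leg 4: track=2.7°, groundspeed=225.3 kt
Leg 5: track=30.6°, groundspeed=228.3 kt

Leg 1: heading 94.3°; drift +0.1° → track 94.4°, groundspeed 232.1 kt
Leg 2: heading 176.9°; drift -1.6° → track 175.3°, groundspeed 226.9 kt
Leg 3: heading 358.7°; drift +1.6° → track 0.3°, groundspeed 225.0 kt
Leg 4: heading 1.1°; drift +1.6° → track 2.7°, groundspeed 225.3 kt
Leg 5: heading 29.1°; drift +1.5° → track 30.6°, groundspeed 228.3 kt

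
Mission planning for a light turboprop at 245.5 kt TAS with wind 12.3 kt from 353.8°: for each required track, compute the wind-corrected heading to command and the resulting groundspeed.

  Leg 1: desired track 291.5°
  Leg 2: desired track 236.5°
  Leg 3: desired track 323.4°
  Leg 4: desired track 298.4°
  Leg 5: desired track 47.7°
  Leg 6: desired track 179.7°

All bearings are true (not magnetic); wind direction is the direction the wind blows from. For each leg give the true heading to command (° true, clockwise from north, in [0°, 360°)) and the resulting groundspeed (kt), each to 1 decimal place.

Leg 1: desired track 291.5°; wind correction +2.5° → command heading 294.0°, groundspeed 239.5 kt
Leg 2: desired track 236.5°; wind correction +2.6° → command heading 239.1°, groundspeed 250.9 kt
Leg 3: desired track 323.4°; wind correction +1.5° → command heading 324.9°, groundspeed 234.8 kt
Leg 4: desired track 298.4°; wind correction +2.4° → command heading 300.8°, groundspeed 238.3 kt
Leg 5: desired track 47.7°; wind correction -2.3° → command heading 45.4°, groundspeed 238.1 kt
Leg 6: desired track 179.7°; wind correction +0.3° → command heading 180.0°, groundspeed 257.7 kt

Leg 1: heading=294.0°, groundspeed=239.5 kt
Leg 2: heading=239.1°, groundspeed=250.9 kt
Leg 3: heading=324.9°, groundspeed=234.8 kt
Leg 4: heading=300.8°, groundspeed=238.3 kt
Leg 5: heading=45.4°, groundspeed=238.1 kt
Leg 6: heading=180.0°, groundspeed=257.7 kt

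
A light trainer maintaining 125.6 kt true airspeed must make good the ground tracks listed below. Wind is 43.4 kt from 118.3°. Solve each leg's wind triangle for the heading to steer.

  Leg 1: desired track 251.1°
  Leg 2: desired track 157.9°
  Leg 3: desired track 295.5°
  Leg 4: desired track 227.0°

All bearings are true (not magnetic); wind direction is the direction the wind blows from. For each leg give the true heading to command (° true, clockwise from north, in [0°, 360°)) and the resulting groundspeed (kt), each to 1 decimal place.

Leg 1: desired track 251.1°; wind correction -14.7° → command heading 236.4°, groundspeed 151.0 kt
Leg 2: desired track 157.9°; wind correction -12.7° → command heading 145.2°, groundspeed 89.1 kt
Leg 3: desired track 295.5°; wind correction -1.0° → command heading 294.5°, groundspeed 168.9 kt
Leg 4: desired track 227.0°; wind correction -19.1° → command heading 207.9°, groundspeed 132.6 kt

Leg 1: heading=236.4°, groundspeed=151.0 kt
Leg 2: heading=145.2°, groundspeed=89.1 kt
Leg 3: heading=294.5°, groundspeed=168.9 kt
Leg 4: heading=207.9°, groundspeed=132.6 kt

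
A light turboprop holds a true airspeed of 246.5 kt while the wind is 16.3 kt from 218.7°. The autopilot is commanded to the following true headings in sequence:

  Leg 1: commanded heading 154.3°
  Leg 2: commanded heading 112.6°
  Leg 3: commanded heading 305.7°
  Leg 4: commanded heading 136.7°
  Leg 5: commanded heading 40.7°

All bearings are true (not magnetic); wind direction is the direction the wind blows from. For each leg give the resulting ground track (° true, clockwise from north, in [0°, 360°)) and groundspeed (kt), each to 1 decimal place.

Leg 1: track=150.8°, groundspeed=239.9 kt
Leg 2: track=109.0°, groundspeed=251.5 kt
Leg 3: track=309.5°, groundspeed=246.2 kt
Leg 4: track=132.9°, groundspeed=244.8 kt
Leg 5: track=40.6°, groundspeed=262.8 kt

Leg 1: heading 154.3°; drift -3.5° → track 150.8°, groundspeed 239.9 kt
Leg 2: heading 112.6°; drift -3.6° → track 109.0°, groundspeed 251.5 kt
Leg 3: heading 305.7°; drift +3.8° → track 309.5°, groundspeed 246.2 kt
Leg 4: heading 136.7°; drift -3.8° → track 132.9°, groundspeed 244.8 kt
Leg 5: heading 40.7°; drift -0.1° → track 40.6°, groundspeed 262.8 kt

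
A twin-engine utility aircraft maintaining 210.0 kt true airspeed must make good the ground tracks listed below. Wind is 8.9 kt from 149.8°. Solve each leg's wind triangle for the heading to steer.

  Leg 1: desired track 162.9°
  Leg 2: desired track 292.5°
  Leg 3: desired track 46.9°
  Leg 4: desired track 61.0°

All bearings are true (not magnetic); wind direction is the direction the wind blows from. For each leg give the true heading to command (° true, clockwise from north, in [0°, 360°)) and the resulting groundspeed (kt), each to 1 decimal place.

Leg 1: desired track 162.9°; wind correction -0.6° → command heading 162.3°, groundspeed 201.3 kt
Leg 2: desired track 292.5°; wind correction -1.5° → command heading 291.0°, groundspeed 217.0 kt
Leg 3: desired track 46.9°; wind correction +2.4° → command heading 49.3°, groundspeed 211.8 kt
Leg 4: desired track 61.0°; wind correction +2.4° → command heading 63.4°, groundspeed 209.6 kt

Leg 1: heading=162.3°, groundspeed=201.3 kt
Leg 2: heading=291.0°, groundspeed=217.0 kt
Leg 3: heading=49.3°, groundspeed=211.8 kt
Leg 4: heading=63.4°, groundspeed=209.6 kt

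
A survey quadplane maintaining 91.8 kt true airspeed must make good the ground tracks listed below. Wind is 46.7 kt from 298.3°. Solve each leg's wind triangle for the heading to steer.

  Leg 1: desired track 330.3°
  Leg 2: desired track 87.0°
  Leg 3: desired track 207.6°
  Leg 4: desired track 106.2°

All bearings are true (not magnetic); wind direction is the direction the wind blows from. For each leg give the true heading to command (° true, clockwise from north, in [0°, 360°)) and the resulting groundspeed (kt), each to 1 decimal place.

Leg 1: heading=314.7°, groundspeed=48.8 kt
Leg 2: heading=71.7°, groundspeed=128.4 kt
Leg 3: heading=238.2°, groundspeed=79.6 kt
Leg 4: heading=100.1°, groundspeed=136.9 kt

Leg 1: desired track 330.3°; wind correction -15.6° → command heading 314.7°, groundspeed 48.8 kt
Leg 2: desired track 87.0°; wind correction -15.3° → command heading 71.7°, groundspeed 128.4 kt
Leg 3: desired track 207.6°; wind correction +30.6° → command heading 238.2°, groundspeed 79.6 kt
Leg 4: desired track 106.2°; wind correction -6.1° → command heading 100.1°, groundspeed 136.9 kt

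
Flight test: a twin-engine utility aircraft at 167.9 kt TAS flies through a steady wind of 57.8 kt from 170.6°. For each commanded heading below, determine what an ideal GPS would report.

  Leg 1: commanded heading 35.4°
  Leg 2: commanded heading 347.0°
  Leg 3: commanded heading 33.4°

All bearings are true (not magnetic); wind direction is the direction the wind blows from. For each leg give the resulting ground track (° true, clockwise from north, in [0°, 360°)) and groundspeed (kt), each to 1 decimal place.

Leg 1: track=24.4°, groundspeed=212.8 kt
Leg 2: track=347.9°, groundspeed=225.6 kt
Leg 3: track=22.8°, groundspeed=213.9 kt

Leg 1: heading 35.4°; drift -11.0° → track 24.4°, groundspeed 212.8 kt
Leg 2: heading 347.0°; drift +0.9° → track 347.9°, groundspeed 225.6 kt
Leg 3: heading 33.4°; drift -10.6° → track 22.8°, groundspeed 213.9 kt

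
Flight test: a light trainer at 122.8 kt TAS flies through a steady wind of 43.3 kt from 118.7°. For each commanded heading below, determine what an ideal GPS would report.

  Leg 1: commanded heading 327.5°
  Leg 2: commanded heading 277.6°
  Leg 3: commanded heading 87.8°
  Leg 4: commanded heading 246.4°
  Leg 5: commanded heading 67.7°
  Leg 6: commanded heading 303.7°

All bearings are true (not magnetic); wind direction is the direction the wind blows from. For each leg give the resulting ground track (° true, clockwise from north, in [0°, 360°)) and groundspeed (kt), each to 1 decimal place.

Leg 1: track=320.1°, groundspeed=162.1 kt
Leg 2: track=283.1°, groundspeed=163.9 kt
Leg 3: track=73.2°, groundspeed=88.5 kt
Leg 4: track=259.3°, groundspeed=153.2 kt
Leg 5: track=48.3°, groundspeed=101.3 kt
Leg 6: track=302.4°, groundspeed=166.0 kt

Leg 1: heading 327.5°; drift -7.4° → track 320.1°, groundspeed 162.1 kt
Leg 2: heading 277.6°; drift +5.5° → track 283.1°, groundspeed 163.9 kt
Leg 3: heading 87.8°; drift -14.6° → track 73.2°, groundspeed 88.5 kt
Leg 4: heading 246.4°; drift +12.9° → track 259.3°, groundspeed 153.2 kt
Leg 5: heading 67.7°; drift -19.4° → track 48.3°, groundspeed 101.3 kt
Leg 6: heading 303.7°; drift -1.3° → track 302.4°, groundspeed 166.0 kt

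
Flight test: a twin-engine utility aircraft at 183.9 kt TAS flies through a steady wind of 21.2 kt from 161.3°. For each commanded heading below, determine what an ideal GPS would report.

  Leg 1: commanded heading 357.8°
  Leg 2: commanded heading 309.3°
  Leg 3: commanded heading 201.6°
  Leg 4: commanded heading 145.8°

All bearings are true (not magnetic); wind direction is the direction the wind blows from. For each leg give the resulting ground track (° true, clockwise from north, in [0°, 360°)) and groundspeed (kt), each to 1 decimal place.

Leg 1: heading 357.8°; drift -1.7° → track 356.1°, groundspeed 204.3 kt
Leg 2: heading 309.3°; drift +3.2° → track 312.5°, groundspeed 202.2 kt
Leg 3: heading 201.6°; drift +4.7° → track 206.3°, groundspeed 168.3 kt
Leg 4: heading 145.8°; drift -2.0° → track 143.8°, groundspeed 163.6 kt

Leg 1: track=356.1°, groundspeed=204.3 kt
Leg 2: track=312.5°, groundspeed=202.2 kt
Leg 3: track=206.3°, groundspeed=168.3 kt
Leg 4: track=143.8°, groundspeed=163.6 kt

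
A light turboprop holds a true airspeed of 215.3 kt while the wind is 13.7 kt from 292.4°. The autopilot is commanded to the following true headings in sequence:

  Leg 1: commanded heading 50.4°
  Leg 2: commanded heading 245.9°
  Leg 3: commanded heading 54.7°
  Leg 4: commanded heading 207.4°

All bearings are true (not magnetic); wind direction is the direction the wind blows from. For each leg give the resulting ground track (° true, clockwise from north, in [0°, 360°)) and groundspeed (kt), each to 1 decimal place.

Leg 1: heading 50.4°; drift +3.1° → track 53.5°, groundspeed 222.1 kt
Leg 2: heading 245.9°; drift -2.8° → track 243.1°, groundspeed 206.1 kt
Leg 3: heading 54.7°; drift +3.0° → track 57.7°, groundspeed 222.9 kt
Leg 4: heading 207.4°; drift -3.6° → track 203.8°, groundspeed 214.5 kt

Leg 1: track=53.5°, groundspeed=222.1 kt
Leg 2: track=243.1°, groundspeed=206.1 kt
Leg 3: track=57.7°, groundspeed=222.9 kt
Leg 4: track=203.8°, groundspeed=214.5 kt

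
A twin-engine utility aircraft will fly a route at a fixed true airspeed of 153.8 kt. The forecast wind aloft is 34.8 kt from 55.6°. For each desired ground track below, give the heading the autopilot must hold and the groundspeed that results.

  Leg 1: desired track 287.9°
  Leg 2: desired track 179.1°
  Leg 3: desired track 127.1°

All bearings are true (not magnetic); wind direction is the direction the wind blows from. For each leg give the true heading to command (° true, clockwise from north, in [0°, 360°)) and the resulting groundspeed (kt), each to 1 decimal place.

Leg 1: desired track 287.9°; wind correction +10.3° → command heading 298.2°, groundspeed 172.6 kt
Leg 2: desired track 179.1°; wind correction -10.9° → command heading 168.2°, groundspeed 170.2 kt
Leg 3: desired track 127.1°; wind correction -12.4° → command heading 114.7°, groundspeed 139.2 kt

Leg 1: heading=298.2°, groundspeed=172.6 kt
Leg 2: heading=168.2°, groundspeed=170.2 kt
Leg 3: heading=114.7°, groundspeed=139.2 kt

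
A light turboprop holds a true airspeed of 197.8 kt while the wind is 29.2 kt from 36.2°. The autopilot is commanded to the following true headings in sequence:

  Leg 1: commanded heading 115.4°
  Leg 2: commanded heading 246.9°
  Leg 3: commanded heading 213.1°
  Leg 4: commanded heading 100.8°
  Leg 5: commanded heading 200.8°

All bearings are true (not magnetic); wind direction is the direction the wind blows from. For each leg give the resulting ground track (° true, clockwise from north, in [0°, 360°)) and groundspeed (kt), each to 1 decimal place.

Leg 1: track=123.9°, groundspeed=194.5 kt
Leg 2: track=243.1°, groundspeed=223.4 kt
Leg 3: track=213.5°, groundspeed=227.0 kt
Leg 4: track=108.9°, groundspeed=187.1 kt
Leg 5: track=202.8°, groundspeed=226.1 kt

Leg 1: heading 115.4°; drift +8.5° → track 123.9°, groundspeed 194.5 kt
Leg 2: heading 246.9°; drift -3.8° → track 243.1°, groundspeed 223.4 kt
Leg 3: heading 213.1°; drift +0.4° → track 213.5°, groundspeed 227.0 kt
Leg 4: heading 100.8°; drift +8.1° → track 108.9°, groundspeed 187.1 kt
Leg 5: heading 200.8°; drift +2.0° → track 202.8°, groundspeed 226.1 kt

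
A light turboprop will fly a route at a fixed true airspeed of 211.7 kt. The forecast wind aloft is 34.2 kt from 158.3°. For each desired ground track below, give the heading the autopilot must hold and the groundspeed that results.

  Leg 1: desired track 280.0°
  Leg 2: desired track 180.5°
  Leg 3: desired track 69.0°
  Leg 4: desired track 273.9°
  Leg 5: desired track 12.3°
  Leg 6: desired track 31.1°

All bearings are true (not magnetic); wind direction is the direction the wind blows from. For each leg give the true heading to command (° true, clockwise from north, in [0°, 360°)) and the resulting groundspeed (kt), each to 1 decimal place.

Leg 1: desired track 280.0°; wind correction -7.9° → command heading 272.1°, groundspeed 227.7 kt
Leg 2: desired track 180.5°; wind correction -3.5° → command heading 177.0°, groundspeed 179.6 kt
Leg 3: desired track 69.0°; wind correction +9.3° → command heading 78.3°, groundspeed 208.5 kt
Leg 4: desired track 273.9°; wind correction -8.4° → command heading 265.5°, groundspeed 224.2 kt
Leg 5: desired track 12.3°; wind correction +5.2° → command heading 17.5°, groundspeed 239.2 kt
Leg 6: desired track 31.1°; wind correction +7.4° → command heading 38.5°, groundspeed 230.6 kt

Leg 1: heading=272.1°, groundspeed=227.7 kt
Leg 2: heading=177.0°, groundspeed=179.6 kt
Leg 3: heading=78.3°, groundspeed=208.5 kt
Leg 4: heading=265.5°, groundspeed=224.2 kt
Leg 5: heading=17.5°, groundspeed=239.2 kt
Leg 6: heading=38.5°, groundspeed=230.6 kt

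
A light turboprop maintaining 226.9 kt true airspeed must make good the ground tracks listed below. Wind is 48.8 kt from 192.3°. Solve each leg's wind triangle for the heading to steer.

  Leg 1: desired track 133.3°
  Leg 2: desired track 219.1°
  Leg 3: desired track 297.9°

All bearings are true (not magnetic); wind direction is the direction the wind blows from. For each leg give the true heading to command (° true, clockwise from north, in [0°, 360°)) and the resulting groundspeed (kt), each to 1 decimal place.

Leg 1: desired track 133.3°; wind correction +10.6° → command heading 143.9°, groundspeed 197.9 kt
Leg 2: desired track 219.1°; wind correction -5.6° → command heading 213.5°, groundspeed 182.3 kt
Leg 3: desired track 297.9°; wind correction -12.0° → command heading 285.9°, groundspeed 235.1 kt

Leg 1: heading=143.9°, groundspeed=197.9 kt
Leg 2: heading=213.5°, groundspeed=182.3 kt
Leg 3: heading=285.9°, groundspeed=235.1 kt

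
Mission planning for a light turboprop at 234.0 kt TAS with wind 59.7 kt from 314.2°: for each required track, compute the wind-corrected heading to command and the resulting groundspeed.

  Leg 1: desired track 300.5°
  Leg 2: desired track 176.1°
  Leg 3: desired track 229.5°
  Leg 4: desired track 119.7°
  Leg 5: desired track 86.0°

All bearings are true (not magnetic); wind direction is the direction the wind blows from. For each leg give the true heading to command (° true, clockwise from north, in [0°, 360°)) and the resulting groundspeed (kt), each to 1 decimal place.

Leg 1: heading=304.0°, groundspeed=175.6 kt
Leg 2: heading=185.9°, groundspeed=275.0 kt
Leg 3: heading=244.2°, groundspeed=220.8 kt
Leg 4: heading=116.0°, groundspeed=291.3 kt
Leg 5: heading=75.0°, groundspeed=269.5 kt

Leg 1: desired track 300.5°; wind correction +3.5° → command heading 304.0°, groundspeed 175.6 kt
Leg 2: desired track 176.1°; wind correction +9.8° → command heading 185.9°, groundspeed 275.0 kt
Leg 3: desired track 229.5°; wind correction +14.7° → command heading 244.2°, groundspeed 220.8 kt
Leg 4: desired track 119.7°; wind correction -3.7° → command heading 116.0°, groundspeed 291.3 kt
Leg 5: desired track 86.0°; wind correction -11.0° → command heading 75.0°, groundspeed 269.5 kt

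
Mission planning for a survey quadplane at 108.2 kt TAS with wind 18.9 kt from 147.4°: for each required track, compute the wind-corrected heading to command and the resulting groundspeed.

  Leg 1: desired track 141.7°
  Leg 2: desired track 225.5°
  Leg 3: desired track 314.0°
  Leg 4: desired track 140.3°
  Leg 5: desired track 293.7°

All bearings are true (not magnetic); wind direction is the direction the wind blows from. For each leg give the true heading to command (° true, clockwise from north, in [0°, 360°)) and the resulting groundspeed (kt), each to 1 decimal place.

Leg 1: heading=142.7°, groundspeed=89.4 kt
Leg 2: heading=215.7°, groundspeed=102.7 kt
Leg 3: heading=311.7°, groundspeed=126.5 kt
Leg 4: heading=141.5°, groundspeed=89.4 kt
Leg 5: heading=288.1°, groundspeed=123.4 kt

Leg 1: desired track 141.7°; wind correction +1.0° → command heading 142.7°, groundspeed 89.4 kt
Leg 2: desired track 225.5°; wind correction -9.8° → command heading 215.7°, groundspeed 102.7 kt
Leg 3: desired track 314.0°; wind correction -2.3° → command heading 311.7°, groundspeed 126.5 kt
Leg 4: desired track 140.3°; wind correction +1.2° → command heading 141.5°, groundspeed 89.4 kt
Leg 5: desired track 293.7°; wind correction -5.6° → command heading 288.1°, groundspeed 123.4 kt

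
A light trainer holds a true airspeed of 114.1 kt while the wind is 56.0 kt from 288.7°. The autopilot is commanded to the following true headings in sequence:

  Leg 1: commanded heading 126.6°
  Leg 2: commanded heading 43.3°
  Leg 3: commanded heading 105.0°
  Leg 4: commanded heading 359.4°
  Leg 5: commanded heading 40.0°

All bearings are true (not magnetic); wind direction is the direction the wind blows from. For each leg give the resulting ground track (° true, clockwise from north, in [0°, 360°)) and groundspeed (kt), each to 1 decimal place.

Leg 1: track=120.7°, groundspeed=168.3 kt
Leg 2: track=63.6°, groundspeed=146.5 kt
Leg 3: track=106.2°, groundspeed=170.0 kt
Leg 4: track=28.3°, groundspeed=109.2 kt
Leg 5: track=61.2°, groundspeed=144.2 kt

Leg 1: heading 126.6°; drift -5.9° → track 120.7°, groundspeed 168.3 kt
Leg 2: heading 43.3°; drift +20.3° → track 63.6°, groundspeed 146.5 kt
Leg 3: heading 105.0°; drift +1.2° → track 106.2°, groundspeed 170.0 kt
Leg 4: heading 359.4°; drift +28.9° → track 28.3°, groundspeed 109.2 kt
Leg 5: heading 40.0°; drift +21.2° → track 61.2°, groundspeed 144.2 kt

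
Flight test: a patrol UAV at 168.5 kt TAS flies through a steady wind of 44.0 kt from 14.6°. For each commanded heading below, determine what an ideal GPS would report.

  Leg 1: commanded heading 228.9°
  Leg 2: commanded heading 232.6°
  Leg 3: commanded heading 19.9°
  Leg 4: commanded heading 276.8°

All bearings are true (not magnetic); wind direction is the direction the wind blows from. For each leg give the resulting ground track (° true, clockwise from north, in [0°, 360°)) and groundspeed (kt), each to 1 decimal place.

Leg 1: track=222.0°, groundspeed=206.3 kt
Leg 2: track=225.0°, groundspeed=205.0 kt
Leg 3: track=21.8°, groundspeed=124.8 kt
Leg 4: track=262.8°, groundspeed=179.8 kt

Leg 1: heading 228.9°; drift -6.9° → track 222.0°, groundspeed 206.3 kt
Leg 2: heading 232.6°; drift -7.6° → track 225.0°, groundspeed 205.0 kt
Leg 3: heading 19.9°; drift +1.9° → track 21.8°, groundspeed 124.8 kt
Leg 4: heading 276.8°; drift -14.0° → track 262.8°, groundspeed 179.8 kt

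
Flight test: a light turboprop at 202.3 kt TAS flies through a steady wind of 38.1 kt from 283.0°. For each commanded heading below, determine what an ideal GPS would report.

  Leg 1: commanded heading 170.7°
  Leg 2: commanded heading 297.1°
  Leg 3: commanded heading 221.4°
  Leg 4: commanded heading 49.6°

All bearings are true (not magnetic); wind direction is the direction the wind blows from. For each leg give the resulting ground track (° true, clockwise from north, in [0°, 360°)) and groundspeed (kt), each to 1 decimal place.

Leg 1: heading 170.7°; drift -9.2° → track 161.5°, groundspeed 219.6 kt
Leg 2: heading 297.1°; drift +3.2° → track 300.3°, groundspeed 165.6 kt
Leg 3: heading 221.4°; drift -10.3° → track 211.1°, groundspeed 187.2 kt
Leg 4: heading 49.6°; drift +7.7° → track 57.3°, groundspeed 227.1 kt

Leg 1: track=161.5°, groundspeed=219.6 kt
Leg 2: track=300.3°, groundspeed=165.6 kt
Leg 3: track=211.1°, groundspeed=187.2 kt
Leg 4: track=57.3°, groundspeed=227.1 kt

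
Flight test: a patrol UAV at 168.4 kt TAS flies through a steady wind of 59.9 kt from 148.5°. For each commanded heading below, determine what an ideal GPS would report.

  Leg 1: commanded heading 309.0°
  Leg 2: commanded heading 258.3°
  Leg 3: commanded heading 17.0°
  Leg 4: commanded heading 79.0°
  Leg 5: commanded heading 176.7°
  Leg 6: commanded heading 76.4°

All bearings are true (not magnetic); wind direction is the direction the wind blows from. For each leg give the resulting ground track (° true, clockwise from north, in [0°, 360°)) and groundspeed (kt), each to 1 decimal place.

Leg 1: track=314.1°, groundspeed=225.8 kt
Leg 2: track=274.9°, groundspeed=196.9 kt
Leg 3: track=4.8°, groundspeed=212.9 kt
Leg 4: track=58.2°, groundspeed=157.7 kt
Leg 5: track=190.5°, groundspeed=119.0 kt
Leg 6: track=55.6°, groundspeed=160.5 kt

Leg 1: heading 309.0°; drift +5.1° → track 314.1°, groundspeed 225.8 kt
Leg 2: heading 258.3°; drift +16.6° → track 274.9°, groundspeed 196.9 kt
Leg 3: heading 17.0°; drift -12.2° → track 4.8°, groundspeed 212.9 kt
Leg 4: heading 79.0°; drift -20.8° → track 58.2°, groundspeed 157.7 kt
Leg 5: heading 176.7°; drift +13.8° → track 190.5°, groundspeed 119.0 kt
Leg 6: heading 76.4°; drift -20.8° → track 55.6°, groundspeed 160.5 kt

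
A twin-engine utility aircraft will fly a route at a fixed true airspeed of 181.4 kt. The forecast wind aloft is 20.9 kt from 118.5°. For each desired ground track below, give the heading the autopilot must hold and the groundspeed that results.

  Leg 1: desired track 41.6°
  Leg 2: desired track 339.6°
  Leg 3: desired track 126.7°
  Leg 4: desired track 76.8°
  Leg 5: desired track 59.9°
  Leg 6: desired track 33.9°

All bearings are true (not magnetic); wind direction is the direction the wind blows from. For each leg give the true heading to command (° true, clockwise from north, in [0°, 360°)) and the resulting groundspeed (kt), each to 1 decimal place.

Leg 1: heading=48.0°, groundspeed=175.5 kt
Leg 2: heading=343.9°, groundspeed=196.6 kt
Leg 3: heading=125.8°, groundspeed=160.7 kt
Leg 4: heading=81.2°, groundspeed=165.3 kt
Leg 5: heading=65.5°, groundspeed=169.6 kt
Leg 6: heading=40.5°, groundspeed=178.2 kt

Leg 1: desired track 41.6°; wind correction +6.4° → command heading 48.0°, groundspeed 175.5 kt
Leg 2: desired track 339.6°; wind correction +4.3° → command heading 343.9°, groundspeed 196.6 kt
Leg 3: desired track 126.7°; wind correction -0.9° → command heading 125.8°, groundspeed 160.7 kt
Leg 4: desired track 76.8°; wind correction +4.4° → command heading 81.2°, groundspeed 165.3 kt
Leg 5: desired track 59.9°; wind correction +5.6° → command heading 65.5°, groundspeed 169.6 kt
Leg 6: desired track 33.9°; wind correction +6.6° → command heading 40.5°, groundspeed 178.2 kt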